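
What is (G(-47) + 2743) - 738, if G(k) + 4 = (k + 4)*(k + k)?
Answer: 6043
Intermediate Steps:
G(k) = -4 + 2*k*(4 + k) (G(k) = -4 + (k + 4)*(k + k) = -4 + (4 + k)*(2*k) = -4 + 2*k*(4 + k))
(G(-47) + 2743) - 738 = ((-4 + 2*(-47)² + 8*(-47)) + 2743) - 738 = ((-4 + 2*2209 - 376) + 2743) - 738 = ((-4 + 4418 - 376) + 2743) - 738 = (4038 + 2743) - 738 = 6781 - 738 = 6043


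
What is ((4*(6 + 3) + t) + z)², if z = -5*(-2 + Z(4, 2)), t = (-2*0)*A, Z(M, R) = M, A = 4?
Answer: 676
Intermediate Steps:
t = 0 (t = -2*0*4 = 0*4 = 0)
z = -10 (z = -5*(-2 + 4) = -5*2 = -10)
((4*(6 + 3) + t) + z)² = ((4*(6 + 3) + 0) - 10)² = ((4*9 + 0) - 10)² = ((36 + 0) - 10)² = (36 - 10)² = 26² = 676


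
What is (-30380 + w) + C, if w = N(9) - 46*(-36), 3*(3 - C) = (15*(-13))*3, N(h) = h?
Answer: -28517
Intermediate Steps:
C = 198 (C = 3 - 15*(-13)*3/3 = 3 - (-65)*3 = 3 - ⅓*(-585) = 3 + 195 = 198)
w = 1665 (w = 9 - 46*(-36) = 9 + 1656 = 1665)
(-30380 + w) + C = (-30380 + 1665) + 198 = -28715 + 198 = -28517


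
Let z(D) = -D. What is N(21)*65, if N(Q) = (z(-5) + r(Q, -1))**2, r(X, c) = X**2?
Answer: 12929540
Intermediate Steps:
N(Q) = (5 + Q**2)**2 (N(Q) = (-1*(-5) + Q**2)**2 = (5 + Q**2)**2)
N(21)*65 = (5 + 21**2)**2*65 = (5 + 441)**2*65 = 446**2*65 = 198916*65 = 12929540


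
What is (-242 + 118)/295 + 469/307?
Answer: 100287/90565 ≈ 1.1073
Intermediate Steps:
(-242 + 118)/295 + 469/307 = -124*1/295 + 469*(1/307) = -124/295 + 469/307 = 100287/90565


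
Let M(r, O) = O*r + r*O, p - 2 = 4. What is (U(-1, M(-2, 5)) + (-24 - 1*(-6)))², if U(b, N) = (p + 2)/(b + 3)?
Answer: 196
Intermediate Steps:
p = 6 (p = 2 + 4 = 6)
M(r, O) = 2*O*r (M(r, O) = O*r + O*r = 2*O*r)
U(b, N) = 8/(3 + b) (U(b, N) = (6 + 2)/(b + 3) = 8/(3 + b))
(U(-1, M(-2, 5)) + (-24 - 1*(-6)))² = (8/(3 - 1) + (-24 - 1*(-6)))² = (8/2 + (-24 + 6))² = (8*(½) - 18)² = (4 - 18)² = (-14)² = 196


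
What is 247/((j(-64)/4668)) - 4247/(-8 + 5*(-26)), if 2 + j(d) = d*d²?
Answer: 159036769/6029358 ≈ 26.377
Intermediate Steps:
j(d) = -2 + d³ (j(d) = -2 + d*d² = -2 + d³)
247/((j(-64)/4668)) - 4247/(-8 + 5*(-26)) = 247/(((-2 + (-64)³)/4668)) - 4247/(-8 + 5*(-26)) = 247/(((-2 - 262144)*(1/4668))) - 4247/(-8 - 130) = 247/((-262146*1/4668)) - 4247/(-138) = 247/(-43691/778) - 4247*(-1/138) = 247*(-778/43691) + 4247/138 = -192166/43691 + 4247/138 = 159036769/6029358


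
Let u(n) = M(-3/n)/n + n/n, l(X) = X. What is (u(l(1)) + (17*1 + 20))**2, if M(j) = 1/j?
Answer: 12769/9 ≈ 1418.8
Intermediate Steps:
u(n) = 2/3 (u(n) = 1/(((-3/n))*n) + n/n = (-n/3)/n + 1 = -1/3 + 1 = 2/3)
(u(l(1)) + (17*1 + 20))**2 = (2/3 + (17*1 + 20))**2 = (2/3 + (17 + 20))**2 = (2/3 + 37)**2 = (113/3)**2 = 12769/9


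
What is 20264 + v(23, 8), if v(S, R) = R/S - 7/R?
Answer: 3728479/184 ≈ 20263.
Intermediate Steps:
v(S, R) = -7/R + R/S
20264 + v(23, 8) = 20264 + (-7/8 + 8/23) = 20264 - 97/184 = 3728479/184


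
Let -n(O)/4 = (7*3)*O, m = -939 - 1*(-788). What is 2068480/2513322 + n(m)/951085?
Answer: 999589638524/1195191427185 ≈ 0.83634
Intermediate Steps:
m = -151 (m = -939 + 788 = -151)
n(O) = -84*O (n(O) = -4*7*3*O = -84*O)
2068480/2513322 + n(m)/951085 = 2068480/2513322 - 84*(-151)/951085 = 2068480*(1/2513322) + 12684*(1/951085) = 1034240/1256661 + 12684/951085 = 999589638524/1195191427185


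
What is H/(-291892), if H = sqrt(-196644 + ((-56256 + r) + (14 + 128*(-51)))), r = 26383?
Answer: -I*sqrt(233031)/291892 ≈ -0.0016538*I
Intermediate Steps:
H = I*sqrt(233031) (H = sqrt(-196644 + ((-56256 + 26383) + (14 + 128*(-51)))) = sqrt(-196644 + (-29873 + (14 - 6528))) = sqrt(-196644 + (-29873 - 6514)) = sqrt(-196644 - 36387) = sqrt(-233031) = I*sqrt(233031) ≈ 482.73*I)
H/(-291892) = (I*sqrt(233031))/(-291892) = (I*sqrt(233031))*(-1/291892) = -I*sqrt(233031)/291892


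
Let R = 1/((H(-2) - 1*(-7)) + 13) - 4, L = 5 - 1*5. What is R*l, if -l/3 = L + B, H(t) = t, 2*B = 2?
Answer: 71/6 ≈ 11.833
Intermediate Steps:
B = 1 (B = (1/2)*2 = 1)
L = 0 (L = 5 - 5 = 0)
l = -3 (l = -3*(0 + 1) = -3*1 = -3)
R = -71/18 (R = 1/((-2 - 1*(-7)) + 13) - 4 = 1/((-2 + 7) + 13) - 4 = 1/(5 + 13) - 4 = 1/18 - 4 = -71/18 ≈ -3.9444)
R*l = -71/18*(-3) = 71/6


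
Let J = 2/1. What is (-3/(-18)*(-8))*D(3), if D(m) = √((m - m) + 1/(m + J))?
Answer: -4*√5/15 ≈ -0.59628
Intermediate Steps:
J = 2 (J = 2*1 = 2)
D(m) = √(1/(2 + m)) (D(m) = √((m - m) + 1/(m + 2)) = √(0 + 1/(2 + m)) = √(1/(2 + m)))
(-3/(-18)*(-8))*D(3) = (-3/(-18)*(-8))*√(1/(2 + 3)) = (-3*(-1/18)*(-8))*√(1/5) = ((⅙)*(-8))*√(⅕) = -4*√5/15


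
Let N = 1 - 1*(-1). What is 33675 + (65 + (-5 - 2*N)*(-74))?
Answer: 34406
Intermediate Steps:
N = 2 (N = 1 + 1 = 2)
33675 + (65 + (-5 - 2*N)*(-74)) = 33675 + (65 + (-5 - 2*2)*(-74)) = 33675 + (65 + (-5 - 4)*(-74)) = 33675 + (65 - 9*(-74)) = 33675 + (65 + 666) = 33675 + 731 = 34406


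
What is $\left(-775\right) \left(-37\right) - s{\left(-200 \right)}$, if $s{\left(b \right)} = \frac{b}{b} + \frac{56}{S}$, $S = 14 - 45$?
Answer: $\frac{888950}{31} \approx 28676.0$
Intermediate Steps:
$S = -31$
$s{\left(b \right)} = - \frac{25}{31}$ ($s{\left(b \right)} = \frac{b}{b} + \frac{56}{-31} = 1 + 56 \left(- \frac{1}{31}\right) = 1 - \frac{56}{31} = - \frac{25}{31}$)
$\left(-775\right) \left(-37\right) - s{\left(-200 \right)} = \left(-775\right) \left(-37\right) - - \frac{25}{31} = 28675 + \frac{25}{31} = \frac{888950}{31}$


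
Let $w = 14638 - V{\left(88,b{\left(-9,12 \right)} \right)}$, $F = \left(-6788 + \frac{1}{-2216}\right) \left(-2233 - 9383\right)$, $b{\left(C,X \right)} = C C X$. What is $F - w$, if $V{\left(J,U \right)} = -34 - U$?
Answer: $\frac{21836954080}{277} \approx 7.8834 \cdot 10^{7}$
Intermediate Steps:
$b{\left(C,X \right)} = X C^{2}$ ($b{\left(C,X \right)} = C^{2} X = X C^{2}$)
$F = \frac{21841287468}{277}$ ($F = \left(-6788 - \frac{1}{2216}\right) \left(-11616\right) = \left(- \frac{15042209}{2216}\right) \left(-11616\right) = \frac{21841287468}{277} \approx 7.8849 \cdot 10^{7}$)
$w = 15644$ ($w = 14638 - \left(-34 - 12 \left(-9\right)^{2}\right) = 14638 - \left(-34 - 12 \cdot 81\right) = 14638 - \left(-34 - 972\right) = 14638 - -1006 = 14638 + 1006 = 15644$)
$F - w = \frac{21841287468}{277} - 15644 = \frac{21836954080}{277}$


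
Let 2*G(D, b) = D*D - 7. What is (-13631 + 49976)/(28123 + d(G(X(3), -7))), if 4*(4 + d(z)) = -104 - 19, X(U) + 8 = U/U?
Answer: 48460/37451 ≈ 1.2940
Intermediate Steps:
X(U) = -7 (X(U) = -8 + U/U = -8 + 1 = -7)
G(D, b) = -7/2 + D²/2 (G(D, b) = (D*D - 7)/2 = (D² - 7)/2 = (-7 + D²)/2 = -7/2 + D²/2)
d(z) = -139/4 (d(z) = -4 + (-104 - 19)/4 = -4 + (¼)*(-123) = -4 - 123/4 = -139/4)
(-13631 + 49976)/(28123 + d(G(X(3), -7))) = (-13631 + 49976)/(28123 - 139/4) = 36345/(112353/4) = 36345*(4/112353) = 48460/37451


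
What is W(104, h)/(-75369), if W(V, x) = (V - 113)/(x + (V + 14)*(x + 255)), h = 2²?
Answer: 3/767909618 ≈ 3.9067e-9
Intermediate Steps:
h = 4
W(V, x) = (-113 + V)/(x + (14 + V)*(255 + x))
W(104, h)/(-75369) = ((-113 + 104)/(3570 + 15*4 + 255*104 + 104*4))/(-75369) = (-9/(3570 + 60 + 26520 + 416))*(-1/75369) = (-9/30566)*(-1/75369) = ((1/30566)*(-9))*(-1/75369) = -9/30566*(-1/75369) = 3/767909618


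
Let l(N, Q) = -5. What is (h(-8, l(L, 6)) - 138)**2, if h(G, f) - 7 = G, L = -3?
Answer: 19321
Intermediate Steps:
h(G, f) = 7 + G
(h(-8, l(L, 6)) - 138)**2 = ((7 - 8) - 138)**2 = (-1 - 138)**2 = (-139)**2 = 19321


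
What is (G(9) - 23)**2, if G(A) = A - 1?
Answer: 225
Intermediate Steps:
G(A) = -1 + A
(G(9) - 23)**2 = ((-1 + 9) - 23)**2 = (8 - 23)**2 = (-15)**2 = 225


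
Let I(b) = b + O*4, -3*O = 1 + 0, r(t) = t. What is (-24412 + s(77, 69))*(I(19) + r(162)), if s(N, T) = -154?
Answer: -13241074/3 ≈ -4.4137e+6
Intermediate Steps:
O = -⅓ (O = -(1 + 0)/3 = -⅓*1 = -⅓ ≈ -0.33333)
I(b) = -4/3 + b (I(b) = b - ⅓*4 = b - 4/3 = -4/3 + b)
(-24412 + s(77, 69))*(I(19) + r(162)) = (-24412 - 154)*((-4/3 + 19) + 162) = -24566*(53/3 + 162) = -24566*539/3 = -13241074/3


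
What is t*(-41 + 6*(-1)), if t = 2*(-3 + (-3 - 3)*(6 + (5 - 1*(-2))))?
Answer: 7614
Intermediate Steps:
t = -162 (t = 2*(-3 - 6*(6 + (5 + 2))) = 2*(-3 - 6*(6 + 7)) = 2*(-3 - 6*13) = 2*(-3 - 78) = 2*(-81) = -162)
t*(-41 + 6*(-1)) = -162*(-41 + 6*(-1)) = -162*(-41 - 6) = -162*(-47) = 7614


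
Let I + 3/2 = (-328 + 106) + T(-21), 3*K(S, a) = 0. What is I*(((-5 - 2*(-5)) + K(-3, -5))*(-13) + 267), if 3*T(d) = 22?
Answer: -130997/3 ≈ -43666.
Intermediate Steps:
K(S, a) = 0 (K(S, a) = (1/3)*0 = 0)
T(d) = 22/3 (T(d) = (1/3)*22 = 22/3)
I = -1297/6 (I = -3/2 + ((-328 + 106) + 22/3) = -3/2 + (-222 + 22/3) = -3/2 - 644/3 = -1297/6 ≈ -216.17)
I*(((-5 - 2*(-5)) + K(-3, -5))*(-13) + 267) = -1297*(((-5 - 2*(-5)) + 0)*(-13) + 267)/6 = -1297*(((-5 + 10) + 0)*(-13) + 267)/6 = -1297*((5 + 0)*(-13) + 267)/6 = -1297*(5*(-13) + 267)/6 = -1297*(-65 + 267)/6 = -1297/6*202 = -130997/3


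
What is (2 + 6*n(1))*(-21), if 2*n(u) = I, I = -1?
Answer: 21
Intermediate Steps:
n(u) = -½ (n(u) = (½)*(-1) = -½)
(2 + 6*n(1))*(-21) = (2 + 6*(-½))*(-21) = (2 - 3)*(-21) = -1*(-21) = 21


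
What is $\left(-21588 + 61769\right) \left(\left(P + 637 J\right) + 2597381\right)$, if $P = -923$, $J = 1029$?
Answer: $130665839511$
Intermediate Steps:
$\left(-21588 + 61769\right) \left(\left(P + 637 J\right) + 2597381\right) = \left(-21588 + 61769\right) \left(\left(-923 + 637 \cdot 1029\right) + 2597381\right) = 40181 \left(\left(-923 + 655473\right) + 2597381\right) = 40181 \left(654550 + 2597381\right) = 40181 \cdot 3251931 = 130665839511$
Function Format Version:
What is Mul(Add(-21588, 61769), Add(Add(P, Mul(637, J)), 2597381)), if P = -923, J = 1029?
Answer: 130665839511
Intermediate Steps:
Mul(Add(-21588, 61769), Add(Add(P, Mul(637, J)), 2597381)) = Mul(Add(-21588, 61769), Add(Add(-923, Mul(637, 1029)), 2597381)) = Mul(40181, Add(Add(-923, 655473), 2597381)) = Mul(40181, Add(654550, 2597381)) = Mul(40181, 3251931) = 130665839511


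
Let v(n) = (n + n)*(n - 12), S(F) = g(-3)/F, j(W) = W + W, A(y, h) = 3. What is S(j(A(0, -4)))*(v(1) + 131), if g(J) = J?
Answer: -109/2 ≈ -54.500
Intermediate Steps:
j(W) = 2*W
S(F) = -3/F
v(n) = 2*n*(-12 + n) (v(n) = (2*n)*(-12 + n) = 2*n*(-12 + n))
S(j(A(0, -4)))*(v(1) + 131) = (-3/(2*3))*(2*1*(-12 + 1) + 131) = (-3/6)*(2*1*(-11) + 131) = (-3*1/6)*(-22 + 131) = -1/2*109 = -109/2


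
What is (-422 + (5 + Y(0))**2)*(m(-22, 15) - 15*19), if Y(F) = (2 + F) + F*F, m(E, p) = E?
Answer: 114511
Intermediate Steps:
Y(F) = 2 + F + F**2 (Y(F) = (2 + F) + F**2 = 2 + F + F**2)
(-422 + (5 + Y(0))**2)*(m(-22, 15) - 15*19) = (-422 + (5 + (2 + 0 + 0**2))**2)*(-22 - 15*19) = (-422 + (5 + (2 + 0 + 0))**2)*(-22 - 285) = (-422 + (5 + 2)**2)*(-307) = (-422 + 7**2)*(-307) = (-422 + 49)*(-307) = -373*(-307) = 114511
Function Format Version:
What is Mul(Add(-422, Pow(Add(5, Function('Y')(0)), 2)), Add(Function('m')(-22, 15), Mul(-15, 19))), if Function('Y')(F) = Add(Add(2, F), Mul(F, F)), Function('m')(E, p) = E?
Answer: 114511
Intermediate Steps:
Function('Y')(F) = Add(2, F, Pow(F, 2)) (Function('Y')(F) = Add(Add(2, F), Pow(F, 2)) = Add(2, F, Pow(F, 2)))
Mul(Add(-422, Pow(Add(5, Function('Y')(0)), 2)), Add(Function('m')(-22, 15), Mul(-15, 19))) = Mul(Add(-422, Pow(Add(5, Add(2, 0, Pow(0, 2))), 2)), Add(-22, Mul(-15, 19))) = Mul(Add(-422, Pow(Add(5, Add(2, 0, 0)), 2)), Add(-22, -285)) = Mul(Add(-422, Pow(Add(5, 2), 2)), -307) = Mul(Add(-422, Pow(7, 2)), -307) = Mul(Add(-422, 49), -307) = Mul(-373, -307) = 114511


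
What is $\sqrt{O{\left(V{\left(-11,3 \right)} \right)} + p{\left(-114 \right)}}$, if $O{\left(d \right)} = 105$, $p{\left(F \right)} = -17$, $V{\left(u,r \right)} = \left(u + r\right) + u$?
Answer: $2 \sqrt{22} \approx 9.3808$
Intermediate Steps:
$V{\left(u,r \right)} = r + 2 u$ ($V{\left(u,r \right)} = \left(r + u\right) + u = r + 2 u$)
$\sqrt{O{\left(V{\left(-11,3 \right)} \right)} + p{\left(-114 \right)}} = \sqrt{105 - 17} = \sqrt{88} = 2 \sqrt{22}$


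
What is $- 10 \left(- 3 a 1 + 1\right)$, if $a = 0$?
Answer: $-10$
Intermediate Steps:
$- 10 \left(- 3 a 1 + 1\right) = - 10 \left(\left(-3\right) 0 \cdot 1 + 1\right) = - 10 \left(0 \cdot 1 + 1\right) = - 10 \left(0 + 1\right) = \left(-10\right) 1 = -10$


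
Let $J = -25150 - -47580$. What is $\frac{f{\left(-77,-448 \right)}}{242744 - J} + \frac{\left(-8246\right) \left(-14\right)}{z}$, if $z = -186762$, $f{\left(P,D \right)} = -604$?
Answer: $- \frac{2128894472}{3428856939} \approx -0.62088$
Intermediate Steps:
$J = 22430$ ($J = -25150 + 47580 = 22430$)
$\frac{f{\left(-77,-448 \right)}}{242744 - J} + \frac{\left(-8246\right) \left(-14\right)}{z} = - \frac{604}{242744 - 22430} + \frac{\left(-8246\right) \left(-14\right)}{-186762} = - \frac{604}{242744 - 22430} + 115444 \left(- \frac{1}{186762}\right) = - \frac{604}{220314} - \frac{57722}{93381} = \left(-604\right) \frac{1}{220314} - \frac{57722}{93381} = - \frac{302}{110157} - \frac{57722}{93381} = - \frac{2128894472}{3428856939}$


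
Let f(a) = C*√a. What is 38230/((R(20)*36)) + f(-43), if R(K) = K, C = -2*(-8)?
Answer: 3823/72 + 16*I*√43 ≈ 53.097 + 104.92*I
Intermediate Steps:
C = 16
f(a) = 16*√a
38230/((R(20)*36)) + f(-43) = 38230/((20*36)) + 16*√(-43) = 38230/720 + 16*(I*√43) = 38230*(1/720) + 16*I*√43 = 3823/72 + 16*I*√43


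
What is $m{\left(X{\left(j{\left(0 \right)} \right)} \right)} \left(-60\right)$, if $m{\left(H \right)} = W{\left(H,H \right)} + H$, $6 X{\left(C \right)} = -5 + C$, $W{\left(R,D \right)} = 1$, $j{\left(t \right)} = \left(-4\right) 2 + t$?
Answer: $70$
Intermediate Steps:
$j{\left(t \right)} = -8 + t$
$X{\left(C \right)} = - \frac{5}{6} + \frac{C}{6}$ ($X{\left(C \right)} = \frac{-5 + C}{6} = - \frac{5}{6} + \frac{C}{6}$)
$m{\left(H \right)} = 1 + H$
$m{\left(X{\left(j{\left(0 \right)} \right)} \right)} \left(-60\right) = \left(1 + \left(- \frac{5}{6} + \frac{-8 + 0}{6}\right)\right) \left(-60\right) = \left(1 + \left(- \frac{5}{6} + \frac{1}{6} \left(-8\right)\right)\right) \left(-60\right) = \left(1 - \frac{13}{6}\right) \left(-60\right) = \left(- \frac{7}{6}\right) \left(-60\right) = 70$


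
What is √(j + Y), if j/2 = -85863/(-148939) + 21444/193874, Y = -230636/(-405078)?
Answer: 4*√1038709932817310422916702424627/2924197288501377 ≈ 1.3941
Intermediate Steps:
Y = 115318/202539 (Y = -230636*(-1/405078) = 115318/202539 ≈ 0.56936)
j = 19840451178/14437699843 (j = 2*(-85863/(-148939) + 21444/193874) = 2*(-85863*(-1/148939) + 21444*(1/193874)) = 2*(85863/148939 + 10722/96937) = 2*(9920225589/14437699843) = 19840451178/14437699843 ≈ 1.3742)
√(j + Y) = √(19840451178/14437699843 + 115318/202539) = √(5683391811636016/2924197288501377) = 4*√1038709932817310422916702424627/2924197288501377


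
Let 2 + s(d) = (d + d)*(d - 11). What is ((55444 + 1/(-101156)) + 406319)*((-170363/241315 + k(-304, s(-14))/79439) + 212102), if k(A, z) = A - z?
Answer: 189920636788048312297919241/1939142543061460 ≈ 9.7941e+10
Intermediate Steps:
s(d) = -2 + 2*d*(-11 + d) (s(d) = -2 + (d + d)*(d - 11) = -2 + (2*d)*(-11 + d) = -2 + 2*d*(-11 + d))
((55444 + 1/(-101156)) + 406319)*((-170363/241315 + k(-304, s(-14))/79439) + 212102) = ((55444 + 1/(-101156)) + 406319)*((-170363/241315 + (-304 - (-2 - 22*(-14) + 2*(-14)²))/79439) + 212102) = ((55444 - 1/101156) + 406319)*((-170363*1/241315 + (-304 - (-2 + 308 + 2*196))*(1/79439)) + 212102) = (5608493263/101156 + 406319)*((-170363/241315 + (-304 - (-2 + 308 + 392))*(1/79439)) + 212102) = 46710098027*((-170363/241315 + (-304 - 1*698)*(1/79439)) + 212102)/101156 = 46710098027*((-170363/241315 + (-304 - 698)*(1/79439)) + 212102)/101156 = 46710098027*((-170363/241315 - 1002*1/79439) + 212102)/101156 = 46710098027*((-170363/241315 - 1002/79439) + 212102)/101156 = 46710098027*(-13775263987/19169822285 + 212102)/101156 = (46710098027/101156)*(4065943871029083/19169822285) = 189920636788048312297919241/1939142543061460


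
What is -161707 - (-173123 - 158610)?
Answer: 170026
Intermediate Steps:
-161707 - (-173123 - 158610) = -161707 - 1*(-331733) = -161707 + 331733 = 170026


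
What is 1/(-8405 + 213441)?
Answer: 1/205036 ≈ 4.8772e-6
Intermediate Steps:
1/(-8405 + 213441) = 1/205036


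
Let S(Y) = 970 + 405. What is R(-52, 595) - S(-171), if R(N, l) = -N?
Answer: -1323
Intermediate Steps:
S(Y) = 1375
R(-52, 595) - S(-171) = -1*(-52) - 1*1375 = 52 - 1375 = -1323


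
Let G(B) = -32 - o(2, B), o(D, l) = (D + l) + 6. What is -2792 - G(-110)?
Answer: -2862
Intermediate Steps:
o(D, l) = 6 + D + l
G(B) = -40 - B (G(B) = -32 - (6 + 2 + B) = -32 - (8 + B) = -32 + (-8 - B) = -40 - B)
-2792 - G(-110) = -2792 - (-40 - 1*(-110)) = -2792 - (-40 + 110) = -2792 - 1*70 = -2792 - 70 = -2862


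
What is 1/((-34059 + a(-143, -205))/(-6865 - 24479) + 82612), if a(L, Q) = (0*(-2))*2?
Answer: 10448/863141529 ≈ 1.2105e-5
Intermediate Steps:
a(L, Q) = 0 (a(L, Q) = 0*2 = 0)
1/((-34059 + a(-143, -205))/(-6865 - 24479) + 82612) = 1/((-34059 + 0)/(-6865 - 24479) + 82612) = 1/(-34059/(-31344) + 82612) = 1/(-34059*(-1/31344) + 82612) = 1/(11353/10448 + 82612) = 1/(863141529/10448) = 10448/863141529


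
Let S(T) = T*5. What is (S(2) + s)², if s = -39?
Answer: 841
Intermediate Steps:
S(T) = 5*T
(S(2) + s)² = (5*2 - 39)² = (10 - 39)² = (-29)² = 841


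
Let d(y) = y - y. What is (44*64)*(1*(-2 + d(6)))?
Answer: -5632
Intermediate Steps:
d(y) = 0
(44*64)*(1*(-2 + d(6))) = (44*64)*(1*(-2 + 0)) = 2816*(1*(-2)) = 2816*(-2) = -5632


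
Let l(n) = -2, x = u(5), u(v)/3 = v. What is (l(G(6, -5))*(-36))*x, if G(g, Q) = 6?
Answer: 1080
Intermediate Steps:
u(v) = 3*v
x = 15 (x = 3*5 = 15)
(l(G(6, -5))*(-36))*x = -2*(-36)*15 = 72*15 = 1080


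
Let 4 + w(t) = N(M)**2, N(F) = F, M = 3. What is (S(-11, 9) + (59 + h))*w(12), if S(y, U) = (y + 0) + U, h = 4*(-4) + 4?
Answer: 225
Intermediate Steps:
h = -12 (h = -16 + 4 = -12)
S(y, U) = U + y (S(y, U) = y + U = U + y)
w(t) = 5 (w(t) = -4 + 3**2 = -4 + 9 = 5)
(S(-11, 9) + (59 + h))*w(12) = ((9 - 11) + (59 - 12))*5 = (-2 + 47)*5 = 45*5 = 225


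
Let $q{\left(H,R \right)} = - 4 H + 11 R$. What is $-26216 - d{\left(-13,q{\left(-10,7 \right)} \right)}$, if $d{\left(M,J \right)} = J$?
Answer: $-26333$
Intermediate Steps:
$-26216 - d{\left(-13,q{\left(-10,7 \right)} \right)} = -26216 - \left(\left(-4\right) \left(-10\right) + 11 \cdot 7\right) = -26216 - \left(40 + 77\right) = -26216 - 117 = -26333$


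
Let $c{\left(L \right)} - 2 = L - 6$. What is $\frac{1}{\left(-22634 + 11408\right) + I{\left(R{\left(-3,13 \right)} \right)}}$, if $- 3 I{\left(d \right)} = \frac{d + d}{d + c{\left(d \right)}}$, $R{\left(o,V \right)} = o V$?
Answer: $- \frac{41}{460279} \approx -8.9076 \cdot 10^{-5}$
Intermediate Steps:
$c{\left(L \right)} = -4 + L$ ($c{\left(L \right)} = 2 + \left(L - 6\right) = 2 + \left(-6 + L\right) = -4 + L$)
$R{\left(o,V \right)} = V o$
$I{\left(d \right)} = - \frac{2 d}{3 \left(-4 + 2 d\right)}$ ($I{\left(d \right)} = - \frac{\left(d + d\right) \frac{1}{d + \left(-4 + d\right)}}{3} = - \frac{2 d \frac{1}{-4 + 2 d}}{3} = - \frac{2 d}{3 \left(-4 + 2 d\right)}$)
$\frac{1}{\left(-22634 + 11408\right) + I{\left(R{\left(-3,13 \right)} \right)}} = \frac{1}{\left(-22634 + 11408\right) - \frac{13 \left(-3\right)}{-6 + 3 \cdot 13 \left(-3\right)}} = \frac{1}{-11226 - - \frac{39}{-6 + 3 \left(-39\right)}} = \frac{1}{-11226 - - \frac{39}{-6 - 117}} = \frac{1}{-11226 - - \frac{39}{-123}} = \frac{1}{-11226 - \left(-39\right) \left(- \frac{1}{123}\right)} = \frac{1}{-11226 - \frac{13}{41}} = \frac{1}{- \frac{460279}{41}} = - \frac{41}{460279}$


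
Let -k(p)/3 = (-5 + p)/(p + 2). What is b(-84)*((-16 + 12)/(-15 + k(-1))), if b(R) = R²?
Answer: -9408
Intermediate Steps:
k(p) = -3*(-5 + p)/(2 + p) (k(p) = -3*(-5 + p)/(p + 2) = -3*(-5 + p)/(2 + p))
b(-84)*((-16 + 12)/(-15 + k(-1))) = (-84)²*((-16 + 12)/(-15 + 3*(5 - 1*(-1))/(2 - 1))) = 7056*(-4/(-15 + 3*(5 + 1)/1)) = 7056*(-4/(-15 + 3*1*6)) = 7056*(-4/(-15 + 18)) = 7056*(-4/3) = -9408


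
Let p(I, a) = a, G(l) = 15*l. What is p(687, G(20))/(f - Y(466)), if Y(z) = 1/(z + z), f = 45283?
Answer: 55920/8440751 ≈ 0.0066250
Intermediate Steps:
Y(z) = 1/(2*z)
p(687, G(20))/(f - Y(466)) = (15*20)/(45283 - 1/(2*466)) = 300/(45283 - 1/(2*466)) = 300/(45283 - 1*1/932) = 300/(45283 - 1/932) = 300/(42203755/932) = 300*(932/42203755) = 55920/8440751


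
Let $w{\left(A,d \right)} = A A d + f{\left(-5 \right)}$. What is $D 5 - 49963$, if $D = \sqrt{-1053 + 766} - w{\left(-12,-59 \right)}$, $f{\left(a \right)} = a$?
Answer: $-7458 + 5 i \sqrt{287} \approx -7458.0 + 84.705 i$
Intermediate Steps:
$w{\left(A,d \right)} = -5 + d A^{2}$ ($w{\left(A,d \right)} = A A d - 5 = A^{2} d - 5 = d A^{2} - 5 = -5 + d A^{2}$)
$D = 8501 + i \sqrt{287}$ ($D = \sqrt{-1053 + 766} - \left(-5 - 59 \left(-12\right)^{2}\right) = \sqrt{-287} - \left(-5 - 8496\right) = i \sqrt{287} - \left(-5 - 8496\right) = i \sqrt{287} - -8501 = i \sqrt{287} + 8501 = 8501 + i \sqrt{287} \approx 8501.0 + 16.941 i$)
$D 5 - 49963 = \left(8501 + i \sqrt{287}\right) 5 - 49963 = \left(42505 + 5 i \sqrt{287}\right) - 49963 = -7458 + 5 i \sqrt{287}$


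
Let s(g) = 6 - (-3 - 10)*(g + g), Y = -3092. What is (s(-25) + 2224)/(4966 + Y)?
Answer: 790/937 ≈ 0.84312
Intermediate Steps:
s(g) = 6 + 26*g (s(g) = 6 - (-13)*2*g = 6 - (-26)*g = 6 + 26*g)
(s(-25) + 2224)/(4966 + Y) = ((6 + 26*(-25)) + 2224)/(4966 - 3092) = ((6 - 650) + 2224)/1874 = (-644 + 2224)*(1/1874) = 1580*(1/1874) = 790/937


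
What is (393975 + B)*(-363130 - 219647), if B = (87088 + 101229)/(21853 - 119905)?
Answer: -7504195717033197/32684 ≈ -2.2960e+11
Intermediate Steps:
B = -188317/98052 (B = 188317/(-98052) = 188317*(-1/98052) = -188317/98052 ≈ -1.9206)
(393975 + B)*(-363130 - 219647) = (393975 - 188317/98052)*(-363130 - 219647) = (38629848383/98052)*(-582777) = -7504195717033197/32684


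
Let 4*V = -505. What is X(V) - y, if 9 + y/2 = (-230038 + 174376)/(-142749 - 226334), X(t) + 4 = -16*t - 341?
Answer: 624746195/369083 ≈ 1692.7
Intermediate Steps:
V = -505/4 (V = (¼)*(-505) = -505/4 ≈ -126.25)
X(t) = -345 - 16*t (X(t) = -4 + (-16*t - 341) = -4 + (-341 - 16*t) = -345 - 16*t)
y = -6532170/369083 (y = -18 + 2*((-230038 + 174376)/(-142749 - 226334)) = -18 + 2*(-55662/(-369083)) = -18 + 2*(-55662*(-1/369083)) = -18 + 2*(55662/369083) = -18 + 111324/369083 = -6532170/369083 ≈ -17.698)
X(V) - y = (-345 - 16*(-505/4)) - 1*(-6532170/369083) = (-345 + 2020) + 6532170/369083 = 1675 + 6532170/369083 = 624746195/369083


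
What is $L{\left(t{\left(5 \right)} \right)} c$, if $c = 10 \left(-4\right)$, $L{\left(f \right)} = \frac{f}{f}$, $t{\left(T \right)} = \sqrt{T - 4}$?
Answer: $-40$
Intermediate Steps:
$t{\left(T \right)} = \sqrt{-4 + T}$
$L{\left(f \right)} = 1$
$c = -40$
$L{\left(t{\left(5 \right)} \right)} c = 1 \left(-40\right) = -40$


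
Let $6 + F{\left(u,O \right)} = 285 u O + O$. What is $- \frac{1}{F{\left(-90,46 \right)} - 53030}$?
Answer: $\frac{1}{1232890} \approx 8.111 \cdot 10^{-7}$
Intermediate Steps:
$F{\left(u,O \right)} = -6 + O + 285 O u$ ($F{\left(u,O \right)} = -6 + \left(285 u O + O\right) = -6 + \left(285 O u + O\right) = -6 + \left(O + 285 O u\right) = -6 + O + 285 O u$)
$- \frac{1}{F{\left(-90,46 \right)} - 53030} = - \frac{1}{\left(-6 + 46 + 285 \cdot 46 \left(-90\right)\right) - 53030} = - \frac{1}{\left(-6 + 46 - 1179900\right) - 53030} = - \frac{1}{-1179860 - 53030} = - \frac{1}{-1232890} = \left(-1\right) \left(- \frac{1}{1232890}\right) = \frac{1}{1232890}$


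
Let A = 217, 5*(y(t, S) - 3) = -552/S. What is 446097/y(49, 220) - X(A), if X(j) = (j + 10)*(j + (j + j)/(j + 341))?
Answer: 266143345/2061 ≈ 1.2913e+5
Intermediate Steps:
y(t, S) = 3 - 552/(5*S) (y(t, S) = 3 + (-552/S)/5 = 3 - 552/(5*S))
X(j) = (10 + j)*(j + 2*j/(341 + j)) (X(j) = (10 + j)*(j + (2*j)/(341 + j)) = (10 + j)*(j + 2*j/(341 + j)))
446097/y(49, 220) - X(A) = 446097/(3 - 552/5/220) - 217*(3430 + 217**2 + 353*217)/(341 + 217) = 446097/(3 - 552/5*1/220) - 217*(3430 + 47089 + 76601)/558 = 446097/(3 - 138/275) - 217*127120/558 = 446097/(687/275) - 1*444920/9 = 446097*(275/687) - 444920/9 = 40892225/229 - 444920/9 = 266143345/2061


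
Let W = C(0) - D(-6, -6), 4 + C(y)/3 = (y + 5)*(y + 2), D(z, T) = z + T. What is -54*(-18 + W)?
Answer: -648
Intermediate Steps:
D(z, T) = T + z
C(y) = -12 + 3*(2 + y)*(5 + y) (C(y) = -12 + 3*((y + 5)*(y + 2)) = -12 + 3*((5 + y)*(2 + y)) = -12 + 3*((2 + y)*(5 + y)) = -12 + 3*(2 + y)*(5 + y))
W = 30 (W = (18 + 3*0² + 21*0) - (-6 - 6) = (18 + 3*0 + 0) - 1*(-12) = (18 + 0 + 0) + 12 = 18 + 12 = 30)
-54*(-18 + W) = -54*(-18 + 30) = -54*12 = -648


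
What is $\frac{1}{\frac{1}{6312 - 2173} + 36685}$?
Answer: $\frac{4139}{151839216} \approx 2.7259 \cdot 10^{-5}$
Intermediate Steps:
$\frac{1}{\frac{1}{6312 - 2173} + 36685} = \frac{1}{\frac{1}{4139} + 36685} = \frac{1}{\frac{151839216}{4139}} = \frac{4139}{151839216}$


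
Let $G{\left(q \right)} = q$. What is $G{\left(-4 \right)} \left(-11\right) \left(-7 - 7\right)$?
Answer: $-616$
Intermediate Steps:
$G{\left(-4 \right)} \left(-11\right) \left(-7 - 7\right) = \left(-4\right) \left(-11\right) \left(-7 - 7\right) = 44 \left(-7 - 7\right) = 44 \left(-14\right) = -616$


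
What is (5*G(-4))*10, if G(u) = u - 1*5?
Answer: -450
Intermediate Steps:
G(u) = -5 + u (G(u) = u - 5 = -5 + u)
(5*G(-4))*10 = (5*(-5 - 4))*10 = (5*(-9))*10 = -45*10 = -450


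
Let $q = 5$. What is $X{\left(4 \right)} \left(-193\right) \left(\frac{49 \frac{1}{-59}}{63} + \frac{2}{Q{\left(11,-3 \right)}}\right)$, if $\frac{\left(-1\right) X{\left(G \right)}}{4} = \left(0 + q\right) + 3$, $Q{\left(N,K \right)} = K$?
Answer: $- \frac{2229536}{531} \approx -4198.8$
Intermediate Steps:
$X{\left(G \right)} = -32$ ($X{\left(G \right)} = - 4 \left(\left(0 + 5\right) + 3\right) = - 4 \left(5 + 3\right) = \left(-4\right) 8 = -32$)
$X{\left(4 \right)} \left(-193\right) \left(\frac{49 \frac{1}{-59}}{63} + \frac{2}{Q{\left(11,-3 \right)}}\right) = \left(-32\right) \left(-193\right) \left(\frac{49 \frac{1}{-59}}{63} + \frac{2}{-3}\right) = 6176 \left(49 \left(- \frac{1}{59}\right) \frac{1}{63} + 2 \left(- \frac{1}{3}\right)\right) = 6176 \left(\left(- \frac{49}{59}\right) \frac{1}{63} - \frac{2}{3}\right) = 6176 \left(- \frac{7}{531} - \frac{2}{3}\right) = 6176 \left(- \frac{361}{531}\right) = - \frac{2229536}{531}$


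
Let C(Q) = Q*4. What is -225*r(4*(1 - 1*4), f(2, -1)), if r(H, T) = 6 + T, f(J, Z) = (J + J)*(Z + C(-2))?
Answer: 6750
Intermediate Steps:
C(Q) = 4*Q
f(J, Z) = 2*J*(-8 + Z) (f(J, Z) = (J + J)*(Z + 4*(-2)) = (2*J)*(Z - 8) = (2*J)*(-8 + Z) = 2*J*(-8 + Z))
-225*r(4*(1 - 1*4), f(2, -1)) = -225*(6 + 2*2*(-8 - 1)) = -225*(6 + 2*2*(-9)) = -225*(6 - 36) = -225*(-30) = 6750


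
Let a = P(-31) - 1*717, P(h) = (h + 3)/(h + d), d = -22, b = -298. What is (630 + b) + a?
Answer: -20377/53 ≈ -384.47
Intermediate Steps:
P(h) = (3 + h)/(-22 + h) (P(h) = (h + 3)/(h - 22) = (3 + h)/(-22 + h))
a = -37973/53 (a = (3 - 31)/(-22 - 31) - 1*717 = -28/(-53) - 717 = -1/53*(-28) - 717 = 28/53 - 717 = -37973/53 ≈ -716.47)
(630 + b) + a = (630 - 298) - 37973/53 = 332 - 37973/53 = -20377/53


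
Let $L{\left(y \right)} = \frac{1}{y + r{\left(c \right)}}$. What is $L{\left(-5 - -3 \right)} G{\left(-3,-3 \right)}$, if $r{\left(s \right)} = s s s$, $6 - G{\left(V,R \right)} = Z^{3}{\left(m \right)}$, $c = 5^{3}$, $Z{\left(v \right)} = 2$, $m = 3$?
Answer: $- \frac{2}{1953123} \approx -1.024 \cdot 10^{-6}$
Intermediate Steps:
$c = 125$
$G{\left(V,R \right)} = -2$ ($G{\left(V,R \right)} = 6 - 2^{3} = 6 - 8 = -2$)
$r{\left(s \right)} = s^{3}$ ($r{\left(s \right)} = s^{2} s = s^{3}$)
$L{\left(y \right)} = \frac{1}{1953125 + y}$ ($L{\left(y \right)} = \frac{1}{y + 125^{3}} = \frac{1}{y + 1953125} = \frac{1}{1953125 + y}$)
$L{\left(-5 - -3 \right)} G{\left(-3,-3 \right)} = \frac{1}{1953125 - 2} \left(-2\right) = \frac{1}{1953123} \left(-2\right) = - \frac{2}{1953123}$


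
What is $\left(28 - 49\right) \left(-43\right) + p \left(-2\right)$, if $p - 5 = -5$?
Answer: $903$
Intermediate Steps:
$p = 0$ ($p = 5 - 5 = 0$)
$\left(28 - 49\right) \left(-43\right) + p \left(-2\right) = \left(28 - 49\right) \left(-43\right) + 0 \left(-2\right) = \left(28 - 49\right) \left(-43\right) + 0 = \left(-21\right) \left(-43\right) + 0 = 903 + 0 = 903$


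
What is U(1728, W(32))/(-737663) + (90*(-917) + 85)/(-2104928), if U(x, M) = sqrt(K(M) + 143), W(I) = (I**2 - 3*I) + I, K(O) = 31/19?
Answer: 82445/2104928 - 2*sqrt(13053)/14015597 ≈ 0.039151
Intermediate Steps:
K(O) = 31/19 (K(O) = 31*(1/19) = 31/19)
W(I) = I**2 - 2*I
U(x, M) = 2*sqrt(13053)/19 (U(x, M) = sqrt(31/19 + 143) = sqrt(2748/19) = 2*sqrt(13053)/19)
U(1728, W(32))/(-737663) + (90*(-917) + 85)/(-2104928) = (2*sqrt(13053)/19)/(-737663) + (90*(-917) + 85)/(-2104928) = (2*sqrt(13053)/19)*(-1/737663) + (-82530 + 85)*(-1/2104928) = -2*sqrt(13053)/14015597 - 82445*(-1/2104928) = -2*sqrt(13053)/14015597 + 82445/2104928 = 82445/2104928 - 2*sqrt(13053)/14015597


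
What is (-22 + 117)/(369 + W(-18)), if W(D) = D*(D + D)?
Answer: 95/1017 ≈ 0.093412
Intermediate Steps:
W(D) = 2*D² (W(D) = D*(2*D) = 2*D²)
(-22 + 117)/(369 + W(-18)) = (-22 + 117)/(369 + 2*(-18)²) = 95/(369 + 2*324) = 95/(369 + 648) = 95/1017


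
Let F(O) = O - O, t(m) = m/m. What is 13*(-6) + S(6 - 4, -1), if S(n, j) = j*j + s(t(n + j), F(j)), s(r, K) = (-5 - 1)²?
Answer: -41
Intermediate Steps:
t(m) = 1
F(O) = 0
s(r, K) = 36 (s(r, K) = (-6)² = 36)
S(n, j) = 36 + j² (S(n, j) = j*j + 36 = j² + 36 = 36 + j²)
13*(-6) + S(6 - 4, -1) = 13*(-6) + (36 + (-1)²) = -78 + (36 + 1) = -78 + 37 = -41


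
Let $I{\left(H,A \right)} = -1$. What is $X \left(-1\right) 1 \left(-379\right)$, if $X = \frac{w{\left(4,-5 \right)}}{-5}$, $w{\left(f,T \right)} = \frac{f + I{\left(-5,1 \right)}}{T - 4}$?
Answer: $\frac{379}{15} \approx 25.267$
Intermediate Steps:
$w{\left(f,T \right)} = \frac{-1 + f}{-4 + T}$ ($w{\left(f,T \right)} = \frac{f - 1}{T - 4} = \frac{-1 + f}{-4 + T}$)
$X = \frac{1}{15}$ ($X = \frac{\frac{1}{-4 - 5} \left(-1 + 4\right)}{-5} = \frac{1}{-9} \cdot 3 \left(- \frac{1}{5}\right) = \left(- \frac{1}{9}\right) 3 \left(- \frac{1}{5}\right) = \left(- \frac{1}{3}\right) \left(- \frac{1}{5}\right) = \frac{1}{15} \approx 0.066667$)
$X \left(-1\right) 1 \left(-379\right) = \frac{1}{15} \left(-1\right) 1 \left(-379\right) = \left(- \frac{1}{15}\right) \left(-379\right) = \frac{379}{15}$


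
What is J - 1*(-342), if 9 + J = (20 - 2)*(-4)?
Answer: 261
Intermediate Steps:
J = -81 (J = -9 + (20 - 2)*(-4) = -9 + 18*(-4) = -9 - 72 = -81)
J - 1*(-342) = -81 - 1*(-342) = -81 + 342 = 261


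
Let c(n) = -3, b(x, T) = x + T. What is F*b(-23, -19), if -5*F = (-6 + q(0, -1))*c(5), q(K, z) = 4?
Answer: 252/5 ≈ 50.400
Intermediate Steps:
b(x, T) = T + x
F = -6/5 (F = -(-6 + 4)*(-3)/5 = -(-2)*(-3)/5 = -1/5*6 = -6/5 ≈ -1.2000)
F*b(-23, -19) = -6*(-19 - 23)/5 = -6/5*(-42) = 252/5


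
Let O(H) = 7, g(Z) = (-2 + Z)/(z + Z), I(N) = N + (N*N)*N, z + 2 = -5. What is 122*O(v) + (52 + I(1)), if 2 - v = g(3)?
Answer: 908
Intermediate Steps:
z = -7 (z = -2 - 5 = -7)
I(N) = N + N³ (I(N) = N + N²*N = N + N³)
g(Z) = (-2 + Z)/(-7 + Z)
v = 9/4 (v = 2 - (-2 + 3)/(-7 + 3) = 2 - 1/(-4) = 2 - (-1)/4 = 2 - 1*(-¼) = 2 + ¼ = 9/4 ≈ 2.2500)
122*O(v) + (52 + I(1)) = 122*7 + (52 + (1 + 1³)) = 854 + (52 + (1 + 1)) = 854 + (52 + 2) = 854 + 54 = 908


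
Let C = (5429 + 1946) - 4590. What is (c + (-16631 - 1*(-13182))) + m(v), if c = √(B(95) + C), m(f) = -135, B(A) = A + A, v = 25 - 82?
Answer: -3584 + 5*√119 ≈ -3529.5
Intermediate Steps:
v = -57
B(A) = 2*A
C = 2785 (C = 7375 - 4590 = 2785)
c = 5*√119 (c = √(2*95 + 2785) = √(190 + 2785) = √2975 = 5*√119 ≈ 54.544)
(c + (-16631 - 1*(-13182))) + m(v) = (5*√119 + (-16631 - 1*(-13182))) - 135 = (5*√119 + (-16631 + 13182)) - 135 = (5*√119 - 3449) - 135 = (-3449 + 5*√119) - 135 = -3584 + 5*√119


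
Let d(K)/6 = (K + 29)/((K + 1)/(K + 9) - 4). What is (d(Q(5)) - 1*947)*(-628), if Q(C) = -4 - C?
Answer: 594716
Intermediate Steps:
d(K) = 6*(29 + K)/(-4 + (1 + K)/(9 + K)) (d(K) = 6*((K + 29)/((K + 1)/(K + 9) - 4)) = 6*((29 + K)/((1 + K)/(9 + K) - 4)) = 6*((29 + K)/(-4 + (1 + K)/(9 + K))) = 6*(29 + K)/(-4 + (1 + K)/(9 + K)))
(d(Q(5)) - 1*947)*(-628) = (6*(-261 - (-4 - 1*5)² - 38*(-4 - 1*5))/(35 + 3*(-4 - 1*5)) - 1*947)*(-628) = (6*(-261 - (-4 - 5)² - 38*(-4 - 5))/(35 + 3*(-4 - 5)) - 947)*(-628) = (6*(-261 - 1*(-9)² - 38*(-9))/(35 + 3*(-9)) - 947)*(-628) = (6*(-261 - 1*81 + 342)/(35 - 27) - 947)*(-628) = (6*(-261 - 81 + 342)/8 - 947)*(-628) = (6*(⅛)*0 - 947)*(-628) = (0 - 947)*(-628) = -947*(-628) = 594716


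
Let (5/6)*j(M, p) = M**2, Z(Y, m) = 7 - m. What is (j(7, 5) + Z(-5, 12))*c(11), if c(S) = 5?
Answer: 269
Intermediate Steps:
j(M, p) = 6*M**2/5
(j(7, 5) + Z(-5, 12))*c(11) = ((6/5)*7**2 + (7 - 1*12))*5 = ((6/5)*49 + (7 - 12))*5 = (294/5 - 5)*5 = (269/5)*5 = 269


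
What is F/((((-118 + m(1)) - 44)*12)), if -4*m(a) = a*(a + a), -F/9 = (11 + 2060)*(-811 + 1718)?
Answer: 5635191/650 ≈ 8669.5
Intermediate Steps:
F = -16905573 (F = -9*(11 + 2060)*(-811 + 1718) = -18639*907 = -9*1878397 = -16905573)
m(a) = -a**2/2 (m(a) = -a*(a + a)/4 = -a*2*a/4 = -a**2/2)
F/((((-118 + m(1)) - 44)*12)) = -16905573*1/(12*((-118 - 1/2*1**2) - 44)) = -16905573*1/(12*((-118 - 1/2*1) - 44)) = -16905573*1/(12*((-118 - 1/2) - 44)) = -16905573*1/(12*(-237/2 - 44)) = -16905573/((-325/2*12)) = -16905573/(-1950) = -16905573*(-1/1950) = 5635191/650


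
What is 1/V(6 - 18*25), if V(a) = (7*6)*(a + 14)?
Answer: -1/18060 ≈ -5.5371e-5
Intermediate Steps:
V(a) = 588 + 42*a (V(a) = 42*(14 + a) = 588 + 42*a)
1/V(6 - 18*25) = 1/(588 + 42*(6 - 18*25)) = 1/(588 + 42*(6 - 450)) = 1/(588 + 42*(-444)) = 1/(588 - 18648) = 1/(-18060) = -1/18060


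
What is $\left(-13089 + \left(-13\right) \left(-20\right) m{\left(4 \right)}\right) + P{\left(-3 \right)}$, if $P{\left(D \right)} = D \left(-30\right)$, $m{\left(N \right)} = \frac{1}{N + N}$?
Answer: $- \frac{25933}{2} \approx -12967.0$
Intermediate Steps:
$m{\left(N \right)} = \frac{1}{2 N}$
$P{\left(D \right)} = - 30 D$
$\left(-13089 + \left(-13\right) \left(-20\right) m{\left(4 \right)}\right) + P{\left(-3 \right)} = \left(-13089 + \left(-13\right) \left(-20\right) \frac{1}{2 \cdot 4}\right) - -90 = \left(-13089 + 260 \cdot \frac{1}{2} \cdot \frac{1}{4}\right) + 90 = \left(-13089 + 260 \cdot \frac{1}{8}\right) + 90 = \left(-13089 + \frac{65}{2}\right) + 90 = - \frac{26113}{2} + 90 = - \frac{25933}{2}$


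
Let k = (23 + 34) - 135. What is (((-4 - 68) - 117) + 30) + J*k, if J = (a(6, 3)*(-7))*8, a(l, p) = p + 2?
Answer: 21681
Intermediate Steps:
a(l, p) = 2 + p
k = -78 (k = 57 - 135 = -78)
J = -280 (J = ((2 + 3)*(-7))*8 = (5*(-7))*8 = -35*8 = -280)
(((-4 - 68) - 117) + 30) + J*k = (((-4 - 68) - 117) + 30) - 280*(-78) = ((-72 - 117) + 30) + 21840 = (-189 + 30) + 21840 = -159 + 21840 = 21681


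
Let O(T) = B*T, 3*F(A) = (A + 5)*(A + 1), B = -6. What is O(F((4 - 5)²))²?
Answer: 576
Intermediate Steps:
F(A) = (1 + A)*(5 + A)/3 (F(A) = ((A + 5)*(A + 1))/3 = ((5 + A)*(1 + A))/3 = ((1 + A)*(5 + A))/3 = (1 + A)*(5 + A)/3)
O(T) = -6*T
O(F((4 - 5)²))² = (-6*(5/3 + 2*(4 - 5)² + ((4 - 5)²)²/3))² = (-6*(5/3 + 2*(-1)² + ((-1)²)²/3))² = (-6*(5/3 + 2*1 + (⅓)*1²))² = (-6*(5/3 + 2 + (⅓)*1))² = (-6*(5/3 + 2 + ⅓))² = (-6*4)² = (-24)² = 576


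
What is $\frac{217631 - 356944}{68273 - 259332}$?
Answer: $\frac{139313}{191059} \approx 0.72916$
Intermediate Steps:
$\frac{217631 - 356944}{68273 - 259332} = - \frac{139313}{-191059} = \left(-139313\right) \left(- \frac{1}{191059}\right) = \frac{139313}{191059}$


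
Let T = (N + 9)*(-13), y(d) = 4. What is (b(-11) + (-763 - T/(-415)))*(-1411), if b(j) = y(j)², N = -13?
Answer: 5269201/5 ≈ 1.0538e+6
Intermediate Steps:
b(j) = 16 (b(j) = 4² = 16)
T = 52 (T = (-13 + 9)*(-13) = -4*(-13) = 52)
(b(-11) + (-763 - T/(-415)))*(-1411) = (16 + (-763 - 52/(-415)))*(-1411) = (16 + (-763 - 52*(-1)/415))*(-1411) = (16 + (-763 - 1*(-52/415)))*(-1411) = (16 + (-763 + 52/415))*(-1411) = (16 - 316593/415)*(-1411) = -309953/415*(-1411) = 5269201/5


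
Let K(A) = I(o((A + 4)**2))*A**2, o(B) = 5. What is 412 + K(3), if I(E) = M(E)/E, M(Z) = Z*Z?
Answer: 457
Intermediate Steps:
M(Z) = Z**2
I(E) = E (I(E) = E**2/E = E)
K(A) = 5*A**2
412 + K(3) = 412 + 5*3**2 = 412 + 5*9 = 412 + 45 = 457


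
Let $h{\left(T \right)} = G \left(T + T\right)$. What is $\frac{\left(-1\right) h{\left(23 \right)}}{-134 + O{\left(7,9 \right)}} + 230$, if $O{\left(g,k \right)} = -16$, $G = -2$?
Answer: $\frac{17204}{75} \approx 229.39$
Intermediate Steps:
$h{\left(T \right)} = - 4 T$ ($h{\left(T \right)} = - 2 \left(T + T\right) = - 2 \cdot 2 T = - 4 T$)
$\frac{\left(-1\right) h{\left(23 \right)}}{-134 + O{\left(7,9 \right)}} + 230 = \frac{\left(-1\right) \left(\left(-4\right) 23\right)}{-134 - 16} + 230 = \frac{\left(-1\right) \left(-92\right)}{-150} + 230 = 92 \left(- \frac{1}{150}\right) + 230 = - \frac{46}{75} + 230 = \frac{17204}{75}$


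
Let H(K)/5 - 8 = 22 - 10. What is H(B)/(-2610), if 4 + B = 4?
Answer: -10/261 ≈ -0.038314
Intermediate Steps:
B = 0 (B = -4 + 4 = 0)
H(K) = 100 (H(K) = 40 + 5*(22 - 10) = 40 + 5*12 = 40 + 60 = 100)
H(B)/(-2610) = 100/(-2610) = 100*(-1/2610) = -10/261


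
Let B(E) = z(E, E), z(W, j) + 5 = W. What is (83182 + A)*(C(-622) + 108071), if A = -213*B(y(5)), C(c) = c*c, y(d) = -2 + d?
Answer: 41382197640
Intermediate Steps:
z(W, j) = -5 + W
B(E) = -5 + E
C(c) = c**2
A = 426 (A = -213*(-5 + (-2 + 5)) = -213*(-5 + 3) = -213*(-2) = 426)
(83182 + A)*(C(-622) + 108071) = (83182 + 426)*((-622)**2 + 108071) = 83608*(386884 + 108071) = 83608*494955 = 41382197640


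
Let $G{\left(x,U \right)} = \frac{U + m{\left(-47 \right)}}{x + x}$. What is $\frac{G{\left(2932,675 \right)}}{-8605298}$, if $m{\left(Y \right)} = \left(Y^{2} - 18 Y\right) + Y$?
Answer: $- \frac{3683}{50461467472} \approx -7.2986 \cdot 10^{-8}$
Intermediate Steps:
$m{\left(Y \right)} = Y^{2} - 17 Y$
$G{\left(x,U \right)} = \frac{3008 + U}{2 x}$ ($G{\left(x,U \right)} = \frac{U - 47 \left(-17 - 47\right)}{x + x} = \frac{U - -3008}{2 x} = \left(U + 3008\right) \frac{1}{2 x} = \left(3008 + U\right) \frac{1}{2 x} = \frac{3008 + U}{2 x}$)
$\frac{G{\left(2932,675 \right)}}{-8605298} = \frac{\frac{1}{2} \cdot \frac{1}{2932} \left(3008 + 675\right)}{-8605298} = \frac{1}{2} \cdot \frac{1}{2932} \cdot 3683 \left(- \frac{1}{8605298}\right) = \frac{3683}{5864} \left(- \frac{1}{8605298}\right) = - \frac{3683}{50461467472}$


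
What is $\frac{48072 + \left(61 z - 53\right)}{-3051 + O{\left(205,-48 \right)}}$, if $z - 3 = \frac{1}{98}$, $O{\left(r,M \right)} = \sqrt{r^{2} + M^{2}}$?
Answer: $- \frac{14412487707}{907898656} - \frac{4723857 \sqrt{44329}}{907898656} \approx -16.97$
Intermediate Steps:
$O{\left(r,M \right)} = \sqrt{M^{2} + r^{2}}$
$z = \frac{295}{98}$ ($z = 3 + \frac{1}{98} = \frac{295}{98} \approx 3.0102$)
$\frac{48072 + \left(61 z - 53\right)}{-3051 + O{\left(205,-48 \right)}} = \frac{48072 + \left(61 \cdot \frac{295}{98} - 53\right)}{-3051 + \sqrt{\left(-48\right)^{2} + 205^{2}}} = \frac{48072 + \left(\frac{17995}{98} - 53\right)}{-3051 + \sqrt{2304 + 42025}} = \frac{48072 + \frac{12801}{98}}{-3051 + \sqrt{44329}} = \frac{4723857}{98 \left(-3051 + \sqrt{44329}\right)}$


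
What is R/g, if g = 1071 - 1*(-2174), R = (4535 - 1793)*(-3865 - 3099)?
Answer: -19095288/3245 ≈ -5884.5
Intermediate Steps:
R = -19095288 (R = 2742*(-6964) = -19095288)
g = 3245 (g = 1071 + 2174 = 3245)
R/g = -19095288/3245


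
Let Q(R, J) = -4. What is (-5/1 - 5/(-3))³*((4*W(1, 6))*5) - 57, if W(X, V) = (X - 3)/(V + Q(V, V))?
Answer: 18461/27 ≈ 683.74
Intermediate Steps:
W(X, V) = (-3 + X)/(-4 + V) (W(X, V) = (X - 3)/(V - 4) = (-3 + X)/(-4 + V))
(-5/1 - 5/(-3))³*((4*W(1, 6))*5) - 57 = (-5/1 - 5/(-3))³*((4*((-3 + 1)/(-4 + 6)))*5) - 57 = (-5*1 - 5*(-⅓))³*((4*(-2/2))*5) - 57 = (-5 + 5/3)³*((4*((½)*(-2)))*5) - 57 = (-10/3)³*((4*(-1))*5) - 57 = -(-4000)*5/27 - 57 = -1000/27*(-20) - 57 = 20000/27 - 57 = 18461/27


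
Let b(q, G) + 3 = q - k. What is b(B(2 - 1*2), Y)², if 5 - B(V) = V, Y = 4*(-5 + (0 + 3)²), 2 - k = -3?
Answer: 9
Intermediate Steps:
k = 5 (k = 2 - 1*(-3) = 2 + 3 = 5)
Y = 16 (Y = 4*(-5 + 3²) = 4*(-5 + 9) = 4*4 = 16)
B(V) = 5 - V
b(q, G) = -8 + q (b(q, G) = -3 + (q - 1*5) = -3 + (q - 5) = -3 + (-5 + q) = -8 + q)
b(B(2 - 1*2), Y)² = (-8 + (5 - (2 - 1*2)))² = (-8 + (5 - (2 - 2)))² = (-8 + (5 - 1*0))² = (-8 + (5 + 0))² = (-8 + 5)² = (-3)² = 9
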